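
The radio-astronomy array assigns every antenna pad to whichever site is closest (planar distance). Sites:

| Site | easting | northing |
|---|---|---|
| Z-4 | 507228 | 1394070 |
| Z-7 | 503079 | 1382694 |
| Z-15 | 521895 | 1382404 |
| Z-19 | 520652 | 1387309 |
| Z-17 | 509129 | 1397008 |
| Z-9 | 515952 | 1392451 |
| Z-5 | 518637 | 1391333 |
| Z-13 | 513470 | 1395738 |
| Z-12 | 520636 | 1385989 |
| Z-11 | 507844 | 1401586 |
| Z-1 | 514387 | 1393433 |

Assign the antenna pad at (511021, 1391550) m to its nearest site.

Squared distances to each site:
Z-4: 20737249.000; Z-7: 141504100.000; Z-15: 201893192.000; Z-19: 110742242.000; Z-17: 33369428.000; Z-9: 25126562.000; Z-5: 58050545.000; Z-13: 23536945.000; Z-12: 123372946.000; Z-11: 110814625.000; Z-1: 14875645.000.
Minimum at Z-1.

Z-1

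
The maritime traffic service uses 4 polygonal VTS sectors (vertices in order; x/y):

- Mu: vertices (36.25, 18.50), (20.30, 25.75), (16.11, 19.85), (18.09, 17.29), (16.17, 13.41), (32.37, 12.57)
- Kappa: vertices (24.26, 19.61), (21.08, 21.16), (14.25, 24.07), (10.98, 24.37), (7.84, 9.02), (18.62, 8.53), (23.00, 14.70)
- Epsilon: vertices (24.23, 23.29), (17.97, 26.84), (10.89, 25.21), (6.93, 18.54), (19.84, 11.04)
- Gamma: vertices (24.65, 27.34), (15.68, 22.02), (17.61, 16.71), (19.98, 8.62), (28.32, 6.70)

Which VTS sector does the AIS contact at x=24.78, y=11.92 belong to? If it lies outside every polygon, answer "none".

Cast a ray rightward from (24.78, 11.92). For each polygon, the edges (by vertex number in listed order) whose endpoints lie on opposite sides of y = 11.92, where each meets that height, and whether that is right or left of the point:
Mu: no edge straddles that height → 0 crossings.
Kappa: 4–5 at x≈8.433 (left), 6–7 at x≈21.027 (left) → 0 crossings.
Epsilon: 4–5 at x≈18.325 (left), 5–1 at x≈20.155 (left) → 0 crossings.
Gamma: 3–4 at x≈19.013 (left), 5–1 at x≈27.392 (right) → 1 crossing.
Only Gamma has an odd count, so the point is inside Gamma.

Gamma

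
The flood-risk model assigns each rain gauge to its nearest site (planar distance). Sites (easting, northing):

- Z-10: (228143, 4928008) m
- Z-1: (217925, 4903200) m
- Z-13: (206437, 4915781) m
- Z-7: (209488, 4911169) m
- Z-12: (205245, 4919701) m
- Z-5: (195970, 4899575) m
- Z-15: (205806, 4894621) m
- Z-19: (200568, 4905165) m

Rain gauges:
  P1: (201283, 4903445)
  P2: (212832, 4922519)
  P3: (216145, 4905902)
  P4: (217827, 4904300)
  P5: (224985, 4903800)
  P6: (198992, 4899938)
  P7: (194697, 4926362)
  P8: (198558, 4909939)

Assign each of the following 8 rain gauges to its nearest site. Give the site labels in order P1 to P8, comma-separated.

P1 → Z-19 (d²=3469625.00)
P2 → Z-12 (d²=65503693.00)
P3 → Z-1 (d²=10469204.00)
P4 → Z-1 (d²=1219604.00)
P5 → Z-1 (d²=50203600.00)
P6 → Z-5 (d²=9264253.00)
P7 → Z-12 (d²=155629225.00)
P8 → Z-19 (d²=26831176.00)

Z-19, Z-12, Z-1, Z-1, Z-1, Z-5, Z-12, Z-19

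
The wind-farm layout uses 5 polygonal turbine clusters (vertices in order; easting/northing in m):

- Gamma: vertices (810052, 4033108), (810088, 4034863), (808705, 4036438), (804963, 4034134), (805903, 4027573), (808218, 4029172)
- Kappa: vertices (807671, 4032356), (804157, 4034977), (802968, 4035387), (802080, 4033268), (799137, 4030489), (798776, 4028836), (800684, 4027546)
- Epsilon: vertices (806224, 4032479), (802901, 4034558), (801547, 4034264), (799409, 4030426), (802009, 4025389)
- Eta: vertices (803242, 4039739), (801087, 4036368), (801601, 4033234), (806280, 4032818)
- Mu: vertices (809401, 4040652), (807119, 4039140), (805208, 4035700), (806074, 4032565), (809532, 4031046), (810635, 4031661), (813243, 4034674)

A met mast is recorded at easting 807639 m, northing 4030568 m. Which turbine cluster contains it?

Gamma

Cast a ray rightward from (807639, 4030568). For each polygon, the edges (by vertex number in listed order) whose endpoints lie on opposite sides of northing = 4030568, where each meets that height, and whether that is right or left of the point:
Gamma: 4–5 at easting≈805473.9 (left), 6–1 at easting≈808868.5 (right) → 1 crossing.
Kappa: 4–5 at easting≈799220.7 (left), 7–1 at easting≈805073.8 (left) → 0 crossings.
Epsilon: 3–4 at easting≈799488.1 (left), 5–1 at easting≈805087.9 (left) → 0 crossings.
Eta: no edge straddles that height → 0 crossings.
Mu: no edge straddles that height → 0 crossings.
Only Gamma has an odd count, so the point is inside Gamma.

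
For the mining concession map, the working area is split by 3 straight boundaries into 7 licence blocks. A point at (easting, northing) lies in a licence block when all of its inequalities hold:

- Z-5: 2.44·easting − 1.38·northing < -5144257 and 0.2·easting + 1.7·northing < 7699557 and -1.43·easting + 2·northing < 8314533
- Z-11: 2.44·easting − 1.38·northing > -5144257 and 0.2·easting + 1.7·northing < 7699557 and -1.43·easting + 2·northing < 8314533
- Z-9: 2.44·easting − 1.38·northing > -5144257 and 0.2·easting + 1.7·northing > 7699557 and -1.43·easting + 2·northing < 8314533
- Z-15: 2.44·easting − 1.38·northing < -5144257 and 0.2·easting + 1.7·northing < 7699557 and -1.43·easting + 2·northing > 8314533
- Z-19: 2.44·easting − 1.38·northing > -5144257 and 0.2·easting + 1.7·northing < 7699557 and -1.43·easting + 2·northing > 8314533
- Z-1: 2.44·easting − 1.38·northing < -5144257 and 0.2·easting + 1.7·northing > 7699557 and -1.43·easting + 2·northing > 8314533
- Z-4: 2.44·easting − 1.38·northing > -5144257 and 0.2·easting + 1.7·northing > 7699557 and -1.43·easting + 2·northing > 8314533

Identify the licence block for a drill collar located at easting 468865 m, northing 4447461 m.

2.44·468865 − 1.38·4447461 = -4993465.580, which is > -5144257
0.2·468865 + 1.7·4447461 = 7654456.700, which is < 7699557
-1.43·468865 + 2·4447461 = 8224445.050, which is < 8314533
This sign pattern matches Z-11.

Z-11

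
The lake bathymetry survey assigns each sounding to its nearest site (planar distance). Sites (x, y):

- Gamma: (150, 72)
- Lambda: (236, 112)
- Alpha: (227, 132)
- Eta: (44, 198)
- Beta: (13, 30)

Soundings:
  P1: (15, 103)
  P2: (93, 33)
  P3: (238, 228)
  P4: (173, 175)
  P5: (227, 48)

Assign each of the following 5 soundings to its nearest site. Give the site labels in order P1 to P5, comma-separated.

P1 → Beta (d²=5333.00)
P2 → Gamma (d²=4770.00)
P3 → Alpha (d²=9337.00)
P4 → Alpha (d²=4765.00)
P5 → Lambda (d²=4177.00)

Beta, Gamma, Alpha, Alpha, Lambda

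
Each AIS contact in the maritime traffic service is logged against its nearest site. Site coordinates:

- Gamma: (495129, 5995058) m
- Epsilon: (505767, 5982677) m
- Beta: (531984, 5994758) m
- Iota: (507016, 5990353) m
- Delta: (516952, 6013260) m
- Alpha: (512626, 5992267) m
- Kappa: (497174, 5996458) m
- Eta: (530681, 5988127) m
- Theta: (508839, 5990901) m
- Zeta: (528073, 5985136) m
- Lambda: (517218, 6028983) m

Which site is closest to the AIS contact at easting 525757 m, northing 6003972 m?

Squared distances to each site:
Gamma: 1017533780.000; Epsilon: 853077125.000; Beta: 123673325.000; Iota: 536702242.000; Delta: 163794969.000; Alpha: 309430186.000; Kappa: 873448085.000; Eta: 275309801.000; Theta: 457069765.000; Zeta: 360158752.000; Lambda: 698464642.000.
Minimum at Beta.

Beta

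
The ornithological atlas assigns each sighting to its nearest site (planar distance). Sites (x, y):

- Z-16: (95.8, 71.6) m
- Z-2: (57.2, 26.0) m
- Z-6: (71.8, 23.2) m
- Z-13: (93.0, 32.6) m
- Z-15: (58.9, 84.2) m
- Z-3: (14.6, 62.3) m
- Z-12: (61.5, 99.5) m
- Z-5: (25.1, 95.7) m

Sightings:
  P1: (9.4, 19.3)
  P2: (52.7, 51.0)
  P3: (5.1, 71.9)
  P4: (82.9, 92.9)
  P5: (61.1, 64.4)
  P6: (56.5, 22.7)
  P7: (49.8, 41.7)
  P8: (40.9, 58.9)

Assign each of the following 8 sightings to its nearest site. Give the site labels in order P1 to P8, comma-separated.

P1 → Z-3 (d²=1876.04)
P2 → Z-2 (d²=645.25)
P3 → Z-3 (d²=182.41)
P4 → Z-12 (d²=501.52)
P5 → Z-15 (d²=396.88)
P6 → Z-2 (d²=11.38)
P7 → Z-2 (d²=301.25)
P8 → Z-3 (d²=703.25)

Z-3, Z-2, Z-3, Z-12, Z-15, Z-2, Z-2, Z-3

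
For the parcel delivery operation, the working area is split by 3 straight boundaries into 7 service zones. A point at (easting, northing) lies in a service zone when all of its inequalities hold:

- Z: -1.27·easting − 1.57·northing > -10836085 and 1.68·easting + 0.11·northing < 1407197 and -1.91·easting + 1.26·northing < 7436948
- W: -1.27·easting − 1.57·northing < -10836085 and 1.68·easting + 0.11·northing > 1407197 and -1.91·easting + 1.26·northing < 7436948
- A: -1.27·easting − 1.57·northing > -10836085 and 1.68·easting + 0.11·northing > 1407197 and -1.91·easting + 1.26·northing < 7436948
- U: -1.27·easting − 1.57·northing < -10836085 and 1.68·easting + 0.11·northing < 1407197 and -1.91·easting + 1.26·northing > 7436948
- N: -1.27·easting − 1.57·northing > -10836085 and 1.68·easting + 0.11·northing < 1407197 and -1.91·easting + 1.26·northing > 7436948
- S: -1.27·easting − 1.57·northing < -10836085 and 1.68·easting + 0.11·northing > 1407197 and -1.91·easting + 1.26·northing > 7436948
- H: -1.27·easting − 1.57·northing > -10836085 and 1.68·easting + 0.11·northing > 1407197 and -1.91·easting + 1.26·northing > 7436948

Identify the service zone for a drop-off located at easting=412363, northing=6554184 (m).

H

-1.27·412363 − 1.57·6554184 = -10813769.890, which is > -10836085
1.68·412363 + 0.11·6554184 = 1413730.080, which is > 1407197
-1.91·412363 + 1.26·6554184 = 7470658.510, which is > 7436948
This sign pattern matches H.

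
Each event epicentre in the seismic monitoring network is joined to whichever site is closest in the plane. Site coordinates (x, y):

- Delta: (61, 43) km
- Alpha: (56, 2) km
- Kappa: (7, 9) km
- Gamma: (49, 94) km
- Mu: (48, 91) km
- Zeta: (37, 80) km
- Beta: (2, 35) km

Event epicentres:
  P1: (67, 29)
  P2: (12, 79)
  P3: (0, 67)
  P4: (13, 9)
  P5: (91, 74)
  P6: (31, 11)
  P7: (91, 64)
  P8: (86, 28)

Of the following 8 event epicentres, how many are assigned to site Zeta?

P1 → Delta
P2 → Zeta
P3 → Beta
P4 → Kappa
P5 → Delta
P6 → Kappa
P7 → Delta
P8 → Delta
1 of the 8 goes to Zeta.

1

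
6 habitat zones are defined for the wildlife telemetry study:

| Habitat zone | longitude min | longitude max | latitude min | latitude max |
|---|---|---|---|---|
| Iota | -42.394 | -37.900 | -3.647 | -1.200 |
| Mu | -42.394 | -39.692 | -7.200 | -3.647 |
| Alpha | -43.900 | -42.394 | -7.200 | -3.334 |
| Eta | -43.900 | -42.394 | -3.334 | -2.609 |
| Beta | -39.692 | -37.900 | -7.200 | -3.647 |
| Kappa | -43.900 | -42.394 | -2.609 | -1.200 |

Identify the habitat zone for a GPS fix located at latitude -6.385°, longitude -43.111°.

The point has longitude = -43.111 and latitude = -6.385.
Only Alpha satisfies -43.900 ≤ longitude ≤ -42.394 and -7.200 ≤ latitude ≤ -3.334.

Alpha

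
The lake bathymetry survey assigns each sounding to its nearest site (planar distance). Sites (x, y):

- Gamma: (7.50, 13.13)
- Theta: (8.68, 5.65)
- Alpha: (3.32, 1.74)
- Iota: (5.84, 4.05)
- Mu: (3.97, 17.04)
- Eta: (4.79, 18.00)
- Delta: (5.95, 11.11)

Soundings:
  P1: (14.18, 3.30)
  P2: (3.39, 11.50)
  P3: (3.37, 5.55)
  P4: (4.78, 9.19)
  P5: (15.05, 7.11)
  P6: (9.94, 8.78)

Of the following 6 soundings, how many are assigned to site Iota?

P1 → Theta
P2 → Delta
P3 → Iota
P4 → Delta
P5 → Theta
P6 → Theta
1 of the 6 goes to Iota.

1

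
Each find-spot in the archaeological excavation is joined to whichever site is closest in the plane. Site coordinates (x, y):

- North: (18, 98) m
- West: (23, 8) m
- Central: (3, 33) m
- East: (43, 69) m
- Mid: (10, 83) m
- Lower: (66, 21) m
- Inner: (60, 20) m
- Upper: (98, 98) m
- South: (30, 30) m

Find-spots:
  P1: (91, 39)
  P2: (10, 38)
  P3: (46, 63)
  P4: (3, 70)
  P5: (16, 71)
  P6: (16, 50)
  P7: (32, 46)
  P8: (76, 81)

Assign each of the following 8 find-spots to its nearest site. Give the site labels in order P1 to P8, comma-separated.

P1 → Lower (d²=949.00)
P2 → Central (d²=74.00)
P3 → East (d²=45.00)
P4 → Mid (d²=218.00)
P5 → Mid (d²=180.00)
P6 → Central (d²=458.00)
P7 → South (d²=260.00)
P8 → Upper (d²=773.00)

Lower, Central, East, Mid, Mid, Central, South, Upper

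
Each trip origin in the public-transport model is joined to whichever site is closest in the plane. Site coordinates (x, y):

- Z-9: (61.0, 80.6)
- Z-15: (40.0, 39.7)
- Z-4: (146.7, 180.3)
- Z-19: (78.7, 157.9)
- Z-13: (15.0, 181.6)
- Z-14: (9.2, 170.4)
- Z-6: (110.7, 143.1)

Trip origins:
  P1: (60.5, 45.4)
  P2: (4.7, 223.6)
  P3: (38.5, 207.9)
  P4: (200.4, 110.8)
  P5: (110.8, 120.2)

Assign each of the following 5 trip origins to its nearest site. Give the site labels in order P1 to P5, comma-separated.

Z-15, Z-13, Z-13, Z-4, Z-6

P1 → Z-15 (d²=452.74)
P2 → Z-13 (d²=1870.09)
P3 → Z-13 (d²=1243.94)
P4 → Z-4 (d²=7713.94)
P5 → Z-6 (d²=524.42)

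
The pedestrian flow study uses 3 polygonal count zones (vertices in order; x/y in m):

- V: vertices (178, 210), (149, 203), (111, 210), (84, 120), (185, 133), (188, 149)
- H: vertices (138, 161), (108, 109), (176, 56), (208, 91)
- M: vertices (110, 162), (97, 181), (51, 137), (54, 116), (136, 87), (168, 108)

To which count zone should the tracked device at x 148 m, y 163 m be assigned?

V

Cast a ray rightward from (148, 163). For each polygon, the edges (by vertex number in listed order) whose endpoints lie on opposite sides of y = 163, where each meets that height, and whether that is right or left of the point:
V: 3–4 at x≈96.9 (left), 6–1 at x≈185.7 (right) → 1 crossing.
H: no edge straddles that height → 0 crossings.
M: 1–2 at x≈109.3 (left), 2–3 at x≈78.2 (left) → 0 crossings.
Only V has an odd count, so the point is inside V.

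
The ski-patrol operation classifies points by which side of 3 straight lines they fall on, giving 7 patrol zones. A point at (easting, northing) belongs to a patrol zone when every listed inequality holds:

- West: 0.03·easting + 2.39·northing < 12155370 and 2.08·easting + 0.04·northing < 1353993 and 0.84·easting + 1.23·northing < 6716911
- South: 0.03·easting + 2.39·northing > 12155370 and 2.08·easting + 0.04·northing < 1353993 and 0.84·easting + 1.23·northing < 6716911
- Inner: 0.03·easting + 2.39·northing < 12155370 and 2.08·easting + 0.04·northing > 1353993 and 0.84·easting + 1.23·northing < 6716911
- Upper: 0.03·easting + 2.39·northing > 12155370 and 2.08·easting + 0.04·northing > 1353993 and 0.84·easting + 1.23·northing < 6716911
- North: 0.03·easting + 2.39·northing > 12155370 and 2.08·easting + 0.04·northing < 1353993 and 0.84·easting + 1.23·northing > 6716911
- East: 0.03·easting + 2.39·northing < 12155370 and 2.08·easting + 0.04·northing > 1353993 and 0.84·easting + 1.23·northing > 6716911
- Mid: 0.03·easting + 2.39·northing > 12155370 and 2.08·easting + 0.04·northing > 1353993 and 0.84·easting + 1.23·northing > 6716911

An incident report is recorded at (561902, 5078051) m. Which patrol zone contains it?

East

0.03·561902 + 2.39·5078051 = 12153398.950, which is < 12155370
2.08·561902 + 0.04·5078051 = 1371878.200, which is > 1353993
0.84·561902 + 1.23·5078051 = 6718000.410, which is > 6716911
This sign pattern matches East.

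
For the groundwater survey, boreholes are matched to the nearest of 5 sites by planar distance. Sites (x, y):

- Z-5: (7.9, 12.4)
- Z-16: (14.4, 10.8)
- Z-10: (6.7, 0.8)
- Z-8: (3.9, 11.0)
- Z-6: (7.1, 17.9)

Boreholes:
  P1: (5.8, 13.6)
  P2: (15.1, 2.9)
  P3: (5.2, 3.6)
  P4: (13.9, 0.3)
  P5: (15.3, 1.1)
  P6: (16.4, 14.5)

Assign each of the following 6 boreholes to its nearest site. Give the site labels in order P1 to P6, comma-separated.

Z-5, Z-16, Z-10, Z-10, Z-10, Z-16

P1 → Z-5 (d²=5.85)
P2 → Z-16 (d²=62.90)
P3 → Z-10 (d²=10.09)
P4 → Z-10 (d²=52.09)
P5 → Z-10 (d²=74.05)
P6 → Z-16 (d²=17.69)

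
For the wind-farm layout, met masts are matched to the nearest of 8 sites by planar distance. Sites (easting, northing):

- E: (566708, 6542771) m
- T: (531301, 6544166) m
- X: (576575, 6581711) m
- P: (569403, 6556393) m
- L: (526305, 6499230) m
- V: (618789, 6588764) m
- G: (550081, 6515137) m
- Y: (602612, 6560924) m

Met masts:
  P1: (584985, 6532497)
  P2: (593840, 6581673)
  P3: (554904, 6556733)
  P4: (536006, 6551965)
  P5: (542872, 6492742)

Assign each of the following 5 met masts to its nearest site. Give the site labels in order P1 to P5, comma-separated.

E, X, P, T, L

P1 → E (d²=439603805.00)
P2 → X (d²=298081669.00)
P3 → P (d²=210336601.00)
P4 → T (d²=82961426.00)
P5 → L (d²=316559633.00)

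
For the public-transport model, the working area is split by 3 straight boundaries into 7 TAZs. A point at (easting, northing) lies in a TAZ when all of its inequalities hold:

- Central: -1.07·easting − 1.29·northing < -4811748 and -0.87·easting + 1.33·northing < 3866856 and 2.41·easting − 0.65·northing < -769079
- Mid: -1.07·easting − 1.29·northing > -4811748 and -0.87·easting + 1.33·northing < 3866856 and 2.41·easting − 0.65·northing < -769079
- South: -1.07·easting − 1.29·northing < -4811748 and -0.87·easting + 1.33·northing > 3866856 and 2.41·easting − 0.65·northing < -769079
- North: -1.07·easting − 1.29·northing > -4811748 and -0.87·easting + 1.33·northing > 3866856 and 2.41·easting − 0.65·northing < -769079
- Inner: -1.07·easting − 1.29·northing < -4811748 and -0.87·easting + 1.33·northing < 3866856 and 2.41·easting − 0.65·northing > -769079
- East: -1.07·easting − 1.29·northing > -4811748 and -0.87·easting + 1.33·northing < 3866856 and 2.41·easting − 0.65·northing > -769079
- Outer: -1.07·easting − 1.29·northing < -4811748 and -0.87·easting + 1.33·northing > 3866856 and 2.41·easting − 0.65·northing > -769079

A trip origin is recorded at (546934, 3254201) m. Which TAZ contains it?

Mid

-1.07·546934 − 1.29·3254201 = -4783138.670, which is > -4811748
-0.87·546934 + 1.33·3254201 = 3852254.750, which is < 3866856
2.41·546934 − 0.65·3254201 = -797119.710, which is < -769079
This sign pattern matches Mid.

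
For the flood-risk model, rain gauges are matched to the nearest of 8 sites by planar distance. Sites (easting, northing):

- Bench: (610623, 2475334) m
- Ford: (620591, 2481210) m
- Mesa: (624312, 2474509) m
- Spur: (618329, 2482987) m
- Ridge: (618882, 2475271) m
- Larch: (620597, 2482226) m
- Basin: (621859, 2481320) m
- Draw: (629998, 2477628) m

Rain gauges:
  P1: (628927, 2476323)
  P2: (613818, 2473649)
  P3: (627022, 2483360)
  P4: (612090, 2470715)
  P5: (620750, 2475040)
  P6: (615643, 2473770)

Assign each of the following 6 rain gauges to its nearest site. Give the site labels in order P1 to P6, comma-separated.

P1 → Draw (d²=2850066.00)
P2 → Bench (d²=13047250.00)
P3 → Basin (d²=30818169.00)
P4 → Bench (d²=23487250.00)
P5 → Ridge (d²=3542785.00)
P6 → Ridge (d²=12744122.00)

Draw, Bench, Basin, Bench, Ridge, Ridge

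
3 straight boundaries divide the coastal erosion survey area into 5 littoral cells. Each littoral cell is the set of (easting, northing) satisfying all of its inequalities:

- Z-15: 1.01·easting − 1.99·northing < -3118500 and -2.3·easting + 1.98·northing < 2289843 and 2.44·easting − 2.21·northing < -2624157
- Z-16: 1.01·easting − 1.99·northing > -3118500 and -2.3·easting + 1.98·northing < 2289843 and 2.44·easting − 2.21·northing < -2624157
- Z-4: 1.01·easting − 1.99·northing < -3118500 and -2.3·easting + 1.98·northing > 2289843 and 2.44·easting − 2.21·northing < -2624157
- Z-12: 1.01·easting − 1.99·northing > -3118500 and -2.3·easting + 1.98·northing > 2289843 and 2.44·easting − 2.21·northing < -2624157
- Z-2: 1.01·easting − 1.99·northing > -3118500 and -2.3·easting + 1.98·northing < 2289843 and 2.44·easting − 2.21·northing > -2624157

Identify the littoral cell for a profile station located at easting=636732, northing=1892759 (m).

1.01·636732 − 1.99·1892759 = -3123491.090, which is < -3118500
-2.3·636732 + 1.98·1892759 = 2283179.220, which is < 2289843
2.44·636732 − 2.21·1892759 = -2629371.310, which is < -2624157
This sign pattern matches Z-15.

Z-15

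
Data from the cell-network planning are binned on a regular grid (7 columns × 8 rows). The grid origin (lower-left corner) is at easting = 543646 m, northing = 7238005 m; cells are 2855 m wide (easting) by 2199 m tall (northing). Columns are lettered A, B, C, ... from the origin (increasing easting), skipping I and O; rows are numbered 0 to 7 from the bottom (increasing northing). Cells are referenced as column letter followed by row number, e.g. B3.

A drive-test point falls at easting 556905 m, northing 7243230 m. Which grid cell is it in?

E2

Column index: ⌊(556905 − 543646) / 2855⌋ = ⌊4.644⌋ = 4 → column E
Row offset from origin: ⌊(7243230 − 7238005) / 2199⌋ = ⌊2.376⌋ = 2 → row 2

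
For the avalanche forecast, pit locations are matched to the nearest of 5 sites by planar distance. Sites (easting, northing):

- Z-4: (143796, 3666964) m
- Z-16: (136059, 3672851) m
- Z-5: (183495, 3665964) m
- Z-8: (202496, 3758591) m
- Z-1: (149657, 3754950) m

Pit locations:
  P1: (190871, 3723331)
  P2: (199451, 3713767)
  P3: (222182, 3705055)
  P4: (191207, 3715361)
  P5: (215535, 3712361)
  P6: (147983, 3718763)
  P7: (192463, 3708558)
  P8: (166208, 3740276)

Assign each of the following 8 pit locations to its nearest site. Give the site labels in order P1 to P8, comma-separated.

Z-8, Z-8, Z-5, Z-8, Z-8, Z-1, Z-5, Z-1

P1 → Z-8 (d²=1378408225.00)
P2 → Z-8 (d²=2018463001.00)
P3 → Z-5 (d²=3024790250.00)
P4 → Z-8 (d²=1996274421.00)
P5 → Z-8 (d²=2307228421.00)
P6 → Z-1 (d²=1312301245.00)
P7 → Z-5 (d²=1894673860.00)
P8 → Z-1 (d²=489261877.00)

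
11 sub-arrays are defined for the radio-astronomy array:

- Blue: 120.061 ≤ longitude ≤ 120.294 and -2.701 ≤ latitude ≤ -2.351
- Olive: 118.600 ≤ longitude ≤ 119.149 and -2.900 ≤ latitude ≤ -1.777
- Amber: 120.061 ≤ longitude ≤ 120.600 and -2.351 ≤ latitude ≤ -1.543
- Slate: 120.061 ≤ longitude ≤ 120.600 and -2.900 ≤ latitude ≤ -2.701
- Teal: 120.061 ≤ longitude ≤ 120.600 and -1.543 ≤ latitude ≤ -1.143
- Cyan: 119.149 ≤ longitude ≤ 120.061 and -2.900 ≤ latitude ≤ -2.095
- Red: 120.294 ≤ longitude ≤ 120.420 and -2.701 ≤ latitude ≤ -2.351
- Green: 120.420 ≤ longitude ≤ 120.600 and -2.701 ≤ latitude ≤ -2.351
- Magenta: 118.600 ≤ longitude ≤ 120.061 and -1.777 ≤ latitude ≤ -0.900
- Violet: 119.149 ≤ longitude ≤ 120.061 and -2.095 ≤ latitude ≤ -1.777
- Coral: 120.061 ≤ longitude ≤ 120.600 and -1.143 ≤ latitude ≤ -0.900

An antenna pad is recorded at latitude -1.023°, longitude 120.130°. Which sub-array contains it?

Coral

The point has longitude = 120.130 and latitude = -1.023.
Only Coral satisfies 120.061 ≤ longitude ≤ 120.600 and -1.143 ≤ latitude ≤ -0.900.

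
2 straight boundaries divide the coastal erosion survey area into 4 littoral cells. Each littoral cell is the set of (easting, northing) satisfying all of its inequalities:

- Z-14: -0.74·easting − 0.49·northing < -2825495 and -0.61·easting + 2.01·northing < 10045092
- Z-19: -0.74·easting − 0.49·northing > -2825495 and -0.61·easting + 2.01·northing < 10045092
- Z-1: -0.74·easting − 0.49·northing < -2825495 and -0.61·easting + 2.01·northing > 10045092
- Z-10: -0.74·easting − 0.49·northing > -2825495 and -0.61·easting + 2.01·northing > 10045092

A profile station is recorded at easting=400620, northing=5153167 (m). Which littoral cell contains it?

Z-10

-0.74·400620 − 0.49·5153167 = -2821510.630, which is > -2825495
-0.61·400620 + 2.01·5153167 = 10113487.470, which is > 10045092
This sign pattern matches Z-10.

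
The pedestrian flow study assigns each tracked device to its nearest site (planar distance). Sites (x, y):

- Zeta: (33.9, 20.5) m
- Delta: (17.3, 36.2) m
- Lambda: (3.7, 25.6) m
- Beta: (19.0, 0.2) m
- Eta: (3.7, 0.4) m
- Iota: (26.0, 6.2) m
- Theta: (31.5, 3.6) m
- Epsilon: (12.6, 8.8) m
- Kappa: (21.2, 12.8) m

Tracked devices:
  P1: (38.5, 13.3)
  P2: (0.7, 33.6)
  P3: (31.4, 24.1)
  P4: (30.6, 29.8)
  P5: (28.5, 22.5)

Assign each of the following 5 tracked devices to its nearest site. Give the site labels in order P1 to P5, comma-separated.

P1 → Zeta (d²=73.00)
P2 → Lambda (d²=73.00)
P3 → Zeta (d²=19.21)
P4 → Zeta (d²=97.38)
P5 → Zeta (d²=33.16)

Zeta, Lambda, Zeta, Zeta, Zeta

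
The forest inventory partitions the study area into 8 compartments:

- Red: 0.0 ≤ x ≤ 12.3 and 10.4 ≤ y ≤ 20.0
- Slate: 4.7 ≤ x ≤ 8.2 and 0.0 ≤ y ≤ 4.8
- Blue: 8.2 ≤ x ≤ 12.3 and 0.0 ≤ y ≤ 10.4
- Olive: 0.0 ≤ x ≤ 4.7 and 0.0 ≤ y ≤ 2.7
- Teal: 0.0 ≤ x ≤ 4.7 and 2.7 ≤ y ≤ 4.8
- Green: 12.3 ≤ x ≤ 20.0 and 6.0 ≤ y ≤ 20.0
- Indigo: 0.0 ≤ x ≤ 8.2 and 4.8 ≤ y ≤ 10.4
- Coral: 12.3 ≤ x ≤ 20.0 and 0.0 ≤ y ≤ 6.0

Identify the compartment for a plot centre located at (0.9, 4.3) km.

The point has x = 0.9 and y = 4.3.
Only Teal satisfies 0.0 ≤ x ≤ 4.7 and 2.7 ≤ y ≤ 4.8.

Teal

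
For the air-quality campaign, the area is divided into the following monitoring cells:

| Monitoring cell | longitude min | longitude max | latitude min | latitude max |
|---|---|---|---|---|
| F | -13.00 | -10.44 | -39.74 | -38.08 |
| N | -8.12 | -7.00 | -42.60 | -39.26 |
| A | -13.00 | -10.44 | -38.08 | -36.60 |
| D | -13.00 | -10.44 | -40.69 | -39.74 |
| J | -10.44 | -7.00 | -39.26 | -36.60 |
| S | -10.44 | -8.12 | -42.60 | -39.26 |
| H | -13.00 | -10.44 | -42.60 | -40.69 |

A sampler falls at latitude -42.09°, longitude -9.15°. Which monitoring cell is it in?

S

The point has longitude = -9.15 and latitude = -42.09.
Only S satisfies -10.44 ≤ longitude ≤ -8.12 and -42.60 ≤ latitude ≤ -39.26.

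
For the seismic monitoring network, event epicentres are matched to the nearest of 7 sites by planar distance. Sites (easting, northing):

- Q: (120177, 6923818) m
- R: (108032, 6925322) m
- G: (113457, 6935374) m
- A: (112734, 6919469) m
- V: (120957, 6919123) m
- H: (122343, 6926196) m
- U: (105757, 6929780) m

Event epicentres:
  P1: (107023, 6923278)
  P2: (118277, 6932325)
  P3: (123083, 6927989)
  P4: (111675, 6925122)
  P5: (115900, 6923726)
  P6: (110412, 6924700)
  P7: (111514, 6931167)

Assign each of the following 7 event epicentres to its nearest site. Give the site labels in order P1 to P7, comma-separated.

R, G, H, R, Q, R, G

P1 → R (d²=5196017.00)
P2 → G (d²=32528801.00)
P3 → H (d²=3762449.00)
P4 → R (d²=13311449.00)
P5 → Q (d²=18301193.00)
P6 → R (d²=6051284.00)
P7 → G (d²=21474098.00)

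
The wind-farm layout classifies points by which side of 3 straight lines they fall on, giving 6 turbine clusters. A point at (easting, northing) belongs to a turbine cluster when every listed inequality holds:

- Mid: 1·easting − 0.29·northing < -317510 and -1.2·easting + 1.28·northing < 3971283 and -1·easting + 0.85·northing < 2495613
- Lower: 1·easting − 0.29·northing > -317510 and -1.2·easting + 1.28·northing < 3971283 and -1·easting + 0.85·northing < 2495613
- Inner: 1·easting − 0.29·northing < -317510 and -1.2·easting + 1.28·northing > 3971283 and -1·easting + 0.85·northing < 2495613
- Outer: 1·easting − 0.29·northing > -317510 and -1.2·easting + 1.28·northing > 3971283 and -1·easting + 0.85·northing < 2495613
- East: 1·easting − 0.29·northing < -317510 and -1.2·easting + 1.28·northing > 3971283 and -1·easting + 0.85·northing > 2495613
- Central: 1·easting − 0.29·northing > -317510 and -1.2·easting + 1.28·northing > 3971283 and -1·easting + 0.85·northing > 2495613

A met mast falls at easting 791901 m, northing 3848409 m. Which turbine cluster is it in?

1·791901 − 0.29·3848409 = -324137.610, which is < -317510
-1.2·791901 + 1.28·3848409 = 3975682.320, which is > 3971283
-1·791901 + 0.85·3848409 = 2479246.650, which is < 2495613
This sign pattern matches Inner.

Inner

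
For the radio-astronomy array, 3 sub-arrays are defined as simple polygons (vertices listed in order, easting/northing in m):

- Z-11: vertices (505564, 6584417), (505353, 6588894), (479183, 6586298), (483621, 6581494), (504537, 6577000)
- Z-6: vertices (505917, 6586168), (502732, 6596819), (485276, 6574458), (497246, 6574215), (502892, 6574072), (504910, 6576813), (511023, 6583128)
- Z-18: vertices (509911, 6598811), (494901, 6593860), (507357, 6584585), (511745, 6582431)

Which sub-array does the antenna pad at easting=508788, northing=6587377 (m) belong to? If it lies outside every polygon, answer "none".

Cast a ray rightward from (508788, 6587377). For each polygon, the edges (by vertex number in listed order) whose endpoints lie on opposite sides of northing = 6587377, where each meets that height, and whether that is right or left of the point:
Z-11: 1–2 at easting≈505424.5 (left), 2–3 at easting≈490060.3 (left) → 0 crossings.
Z-6: 1–2 at easting≈505555.5 (left), 2–3 at easting≈495361.2 (left) → 0 crossings.
Z-18: 2–3 at easting≈503607.4 (left), 4–1 at easting≈511191.2 (right) → 1 crossing.
Only Z-18 has an odd count, so the point is inside Z-18.

Z-18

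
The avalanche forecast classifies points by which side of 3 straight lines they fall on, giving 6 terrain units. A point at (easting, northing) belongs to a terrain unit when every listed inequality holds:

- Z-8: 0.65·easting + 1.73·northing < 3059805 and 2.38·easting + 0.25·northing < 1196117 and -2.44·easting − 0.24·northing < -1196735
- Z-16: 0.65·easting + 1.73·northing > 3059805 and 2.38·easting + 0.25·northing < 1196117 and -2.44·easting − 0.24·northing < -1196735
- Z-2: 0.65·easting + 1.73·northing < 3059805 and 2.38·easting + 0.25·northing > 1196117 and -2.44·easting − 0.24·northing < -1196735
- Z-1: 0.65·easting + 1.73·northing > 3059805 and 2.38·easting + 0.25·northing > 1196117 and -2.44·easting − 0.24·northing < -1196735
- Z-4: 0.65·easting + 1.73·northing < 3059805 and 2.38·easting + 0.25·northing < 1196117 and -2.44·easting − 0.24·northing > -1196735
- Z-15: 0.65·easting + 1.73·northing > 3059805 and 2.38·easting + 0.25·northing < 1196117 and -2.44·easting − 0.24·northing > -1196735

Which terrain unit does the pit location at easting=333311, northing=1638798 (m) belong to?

Z-2

0.65·333311 + 1.73·1638798 = 3051772.690, which is < 3059805
2.38·333311 + 0.25·1638798 = 1202979.680, which is > 1196117
-2.44·333311 − 0.24·1638798 = -1206590.360, which is < -1196735
This sign pattern matches Z-2.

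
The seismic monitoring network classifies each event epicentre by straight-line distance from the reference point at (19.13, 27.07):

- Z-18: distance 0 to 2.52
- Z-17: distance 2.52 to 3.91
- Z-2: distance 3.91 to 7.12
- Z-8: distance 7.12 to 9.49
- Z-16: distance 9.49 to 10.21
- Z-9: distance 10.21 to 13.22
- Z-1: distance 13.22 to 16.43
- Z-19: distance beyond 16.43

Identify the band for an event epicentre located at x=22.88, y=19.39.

Z-8

Distance = √((22.88−19.13)² + (19.39−27.07)²) = √(14.062 + 58.982) = 8.547.
7.12 ≤ 8.547 < 9.49 → Z-8.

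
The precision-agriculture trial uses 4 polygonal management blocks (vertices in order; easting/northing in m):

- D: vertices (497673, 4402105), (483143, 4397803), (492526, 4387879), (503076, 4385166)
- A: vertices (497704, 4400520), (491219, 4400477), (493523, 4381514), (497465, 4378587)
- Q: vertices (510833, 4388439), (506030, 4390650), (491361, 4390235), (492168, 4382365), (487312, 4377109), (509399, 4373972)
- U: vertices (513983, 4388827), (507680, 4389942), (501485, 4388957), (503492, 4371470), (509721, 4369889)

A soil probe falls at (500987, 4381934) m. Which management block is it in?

Cast a ray rightward from (500987, 4381934). For each polygon, the edges (by vertex number in listed order) whose endpoints lie on opposite sides of northing = 4381934, where each meets that height, and whether that is right or left of the point:
D: no edge straddles that height → 0 crossings.
A: 2–3 at easting≈493472.0 (left), 4–1 at easting≈497501.5 (left) → 0 crossings.
Q: 4–5 at easting≈491769.8 (left), 6–1 at easting≈510188.2 (right) → 1 crossing.
U: 3–4 at easting≈502291.0 (right), 5–1 at easting≈512431.7 (right) → 2 crossings.
Only Q has an odd count, so the point is inside Q.

Q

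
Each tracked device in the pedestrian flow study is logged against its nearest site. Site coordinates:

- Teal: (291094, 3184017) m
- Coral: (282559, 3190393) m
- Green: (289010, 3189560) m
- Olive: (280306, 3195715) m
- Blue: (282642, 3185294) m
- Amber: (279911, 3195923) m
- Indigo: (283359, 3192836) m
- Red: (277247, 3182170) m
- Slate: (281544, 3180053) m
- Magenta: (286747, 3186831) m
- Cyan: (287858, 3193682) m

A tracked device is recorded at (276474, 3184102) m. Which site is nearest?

Squared distances to each site:
Teal: 213751625.000; Coral: 76603906.000; Green: 186941060.000; Olive: 149545993.000; Blue: 39465088.000; Amber: 151549010.000; Indigo: 123685981.000; Red: 4330153.000; Slate: 42099301.000; Magenta: 112981970.000; Cyan: 221371856.000.
Minimum at Red.

Red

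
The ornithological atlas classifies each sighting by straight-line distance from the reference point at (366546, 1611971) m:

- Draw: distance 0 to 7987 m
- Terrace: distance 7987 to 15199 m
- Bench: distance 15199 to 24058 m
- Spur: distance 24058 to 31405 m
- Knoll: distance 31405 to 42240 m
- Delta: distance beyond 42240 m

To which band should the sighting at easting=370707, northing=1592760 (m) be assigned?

Distance = √((370707−366546)² + (1592760−1611971)²) = √(17313921.000 + 369062521.000) = 19656.461 m.
15199 ≤ 19656.461 < 24058 → Bench.

Bench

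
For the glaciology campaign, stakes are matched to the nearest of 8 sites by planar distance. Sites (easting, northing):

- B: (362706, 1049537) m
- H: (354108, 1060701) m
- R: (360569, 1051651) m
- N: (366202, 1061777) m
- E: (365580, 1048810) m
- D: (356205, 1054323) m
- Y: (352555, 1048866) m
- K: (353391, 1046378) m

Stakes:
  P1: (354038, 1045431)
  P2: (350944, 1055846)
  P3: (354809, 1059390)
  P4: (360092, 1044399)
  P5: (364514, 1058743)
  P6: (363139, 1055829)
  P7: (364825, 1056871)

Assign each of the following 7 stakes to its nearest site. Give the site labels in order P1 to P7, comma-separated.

K, D, H, B, N, R, N

P1 → K (d²=1315418.00)
P2 → D (d²=29997650.00)
P3 → H (d²=2210122.00)
P4 → B (d²=33232040.00)
P5 → N (d²=12054500.00)
P6 → R (d²=24060584.00)
P7 → N (d²=25964965.00)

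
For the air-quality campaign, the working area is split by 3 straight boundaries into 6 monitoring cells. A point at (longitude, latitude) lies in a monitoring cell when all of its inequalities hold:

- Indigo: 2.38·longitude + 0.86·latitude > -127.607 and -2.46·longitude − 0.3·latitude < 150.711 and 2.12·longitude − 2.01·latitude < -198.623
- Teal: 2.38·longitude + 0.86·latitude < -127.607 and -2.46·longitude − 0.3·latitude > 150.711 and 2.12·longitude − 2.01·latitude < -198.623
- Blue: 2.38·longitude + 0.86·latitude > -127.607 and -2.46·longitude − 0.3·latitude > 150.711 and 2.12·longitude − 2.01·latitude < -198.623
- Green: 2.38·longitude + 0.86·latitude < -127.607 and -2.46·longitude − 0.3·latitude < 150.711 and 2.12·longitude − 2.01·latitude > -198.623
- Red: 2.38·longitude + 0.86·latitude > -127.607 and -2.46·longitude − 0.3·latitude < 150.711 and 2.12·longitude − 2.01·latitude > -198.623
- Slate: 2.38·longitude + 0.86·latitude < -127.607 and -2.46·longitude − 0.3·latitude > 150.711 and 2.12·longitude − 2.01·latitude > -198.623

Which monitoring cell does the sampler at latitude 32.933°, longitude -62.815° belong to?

Indigo

2.38·-62.815 + 0.86·32.933 = -121.177, which is > -127.607
-2.46·-62.815 − 0.3·32.933 = 144.645, which is < 150.711
2.12·-62.815 − 2.01·32.933 = -199.363, which is < -198.623
This sign pattern matches Indigo.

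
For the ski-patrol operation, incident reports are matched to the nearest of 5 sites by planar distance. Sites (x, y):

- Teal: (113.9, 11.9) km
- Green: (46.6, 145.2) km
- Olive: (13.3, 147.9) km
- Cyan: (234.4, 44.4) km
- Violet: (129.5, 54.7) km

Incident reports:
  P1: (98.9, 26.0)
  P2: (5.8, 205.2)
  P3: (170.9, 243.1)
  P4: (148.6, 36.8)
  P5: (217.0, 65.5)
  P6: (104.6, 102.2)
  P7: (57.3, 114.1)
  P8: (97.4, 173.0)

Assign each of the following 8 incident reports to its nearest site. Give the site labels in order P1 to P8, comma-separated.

P1 → Teal (d²=423.81)
P2 → Olive (d²=3339.54)
P3 → Green (d²=25034.90)
P4 → Violet (d²=685.22)
P5 → Cyan (d²=747.97)
P6 → Violet (d²=2876.26)
P7 → Green (d²=1081.70)
P8 → Green (d²=3353.48)

Teal, Olive, Green, Violet, Cyan, Violet, Green, Green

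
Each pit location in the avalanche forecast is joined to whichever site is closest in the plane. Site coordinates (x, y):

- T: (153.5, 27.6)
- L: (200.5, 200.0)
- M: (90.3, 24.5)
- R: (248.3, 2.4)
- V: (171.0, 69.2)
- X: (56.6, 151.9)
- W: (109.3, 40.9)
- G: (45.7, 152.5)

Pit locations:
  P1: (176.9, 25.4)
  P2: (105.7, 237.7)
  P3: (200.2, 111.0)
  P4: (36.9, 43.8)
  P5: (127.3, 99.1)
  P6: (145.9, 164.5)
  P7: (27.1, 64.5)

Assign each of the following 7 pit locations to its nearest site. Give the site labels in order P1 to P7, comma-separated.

T, X, V, M, V, L, M

P1 → T (d²=552.40)
P2 → X (d²=9772.45)
P3 → V (d²=2599.88)
P4 → M (d²=3224.05)
P5 → V (d²=2803.70)
P6 → L (d²=4241.41)
P7 → M (d²=5594.24)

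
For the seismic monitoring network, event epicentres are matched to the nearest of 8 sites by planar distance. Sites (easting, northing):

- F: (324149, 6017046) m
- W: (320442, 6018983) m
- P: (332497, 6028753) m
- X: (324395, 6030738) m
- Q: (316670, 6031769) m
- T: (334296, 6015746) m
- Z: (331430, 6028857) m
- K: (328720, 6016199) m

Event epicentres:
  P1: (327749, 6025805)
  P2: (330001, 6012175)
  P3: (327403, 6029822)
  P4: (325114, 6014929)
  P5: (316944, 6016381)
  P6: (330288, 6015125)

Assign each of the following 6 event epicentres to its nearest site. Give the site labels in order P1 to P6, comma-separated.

P1 → Z (d²=22864465.00)
P2 → K (d²=17833537.00)
P3 → X (d²=9887120.00)
P4 → F (d²=5412914.00)
P5 → W (d²=19006408.00)
P6 → K (d²=3612100.00)

Z, K, X, F, W, K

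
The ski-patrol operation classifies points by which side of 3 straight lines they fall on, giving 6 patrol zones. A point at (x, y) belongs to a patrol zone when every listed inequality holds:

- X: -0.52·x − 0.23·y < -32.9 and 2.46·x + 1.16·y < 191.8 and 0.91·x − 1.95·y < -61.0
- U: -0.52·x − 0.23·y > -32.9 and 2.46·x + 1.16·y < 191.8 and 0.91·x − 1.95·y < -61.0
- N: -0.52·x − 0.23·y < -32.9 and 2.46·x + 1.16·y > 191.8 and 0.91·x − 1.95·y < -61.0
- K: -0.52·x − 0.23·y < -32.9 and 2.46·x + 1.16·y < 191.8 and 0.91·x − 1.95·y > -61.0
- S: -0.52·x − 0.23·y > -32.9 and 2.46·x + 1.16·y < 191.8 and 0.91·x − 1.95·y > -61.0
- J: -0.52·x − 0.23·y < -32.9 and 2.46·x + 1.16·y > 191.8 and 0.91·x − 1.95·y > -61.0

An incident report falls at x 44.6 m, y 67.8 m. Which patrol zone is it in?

-0.52·44.6 − 0.23·67.8 = -38.786, which is < -32.9
2.46·44.6 + 1.16·67.8 = 188.364, which is < 191.8
0.91·44.6 − 1.95·67.8 = -91.624, which is < -61.0
This sign pattern matches X.

X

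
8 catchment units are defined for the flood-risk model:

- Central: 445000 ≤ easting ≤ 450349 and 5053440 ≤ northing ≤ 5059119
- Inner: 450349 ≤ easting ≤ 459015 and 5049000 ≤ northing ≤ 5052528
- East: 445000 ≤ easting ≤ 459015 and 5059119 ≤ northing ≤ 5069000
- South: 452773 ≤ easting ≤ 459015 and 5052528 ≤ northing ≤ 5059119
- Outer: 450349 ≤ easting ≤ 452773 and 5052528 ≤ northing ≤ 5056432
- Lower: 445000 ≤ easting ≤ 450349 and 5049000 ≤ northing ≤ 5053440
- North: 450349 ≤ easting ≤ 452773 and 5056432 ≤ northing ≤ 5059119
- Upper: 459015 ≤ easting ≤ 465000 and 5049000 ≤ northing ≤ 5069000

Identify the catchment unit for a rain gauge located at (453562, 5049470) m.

The point has easting = 453562 and northing = 5049470.
Only Inner satisfies 450349 ≤ easting ≤ 459015 and 5049000 ≤ northing ≤ 5052528.

Inner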